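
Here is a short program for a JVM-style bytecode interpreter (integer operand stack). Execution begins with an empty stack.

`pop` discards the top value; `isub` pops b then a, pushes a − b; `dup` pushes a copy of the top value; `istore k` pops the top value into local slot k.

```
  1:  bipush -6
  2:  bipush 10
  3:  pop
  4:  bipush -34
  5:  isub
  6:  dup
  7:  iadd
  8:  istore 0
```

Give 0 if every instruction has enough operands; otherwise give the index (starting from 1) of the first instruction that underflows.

bipush -6   [-6]
bipush 10   [-6, 10]
pop         [-6]
bipush -34  [-6, -34]
isub        [28]
dup         [28, 28]
iadd        [56]
istore 0    []

0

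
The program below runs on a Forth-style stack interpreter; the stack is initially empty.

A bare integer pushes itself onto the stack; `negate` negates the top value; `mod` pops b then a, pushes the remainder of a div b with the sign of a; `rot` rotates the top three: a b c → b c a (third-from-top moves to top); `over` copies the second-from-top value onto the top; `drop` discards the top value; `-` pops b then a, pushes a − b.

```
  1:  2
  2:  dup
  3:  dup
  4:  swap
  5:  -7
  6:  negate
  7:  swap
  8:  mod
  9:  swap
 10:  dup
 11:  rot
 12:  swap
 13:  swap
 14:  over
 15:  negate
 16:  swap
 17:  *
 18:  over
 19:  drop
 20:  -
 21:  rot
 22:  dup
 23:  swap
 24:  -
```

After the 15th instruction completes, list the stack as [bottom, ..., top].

[2, 2, 2, 1, -2]

2      → [2]
dup    → [2, 2]
dup    → [2, 2, 2]
swap   → [2, 2, 2]
-7     → [2, 2, 2, -7]
negate → [2, 2, 2, 7]
swap   → [2, 2, 7, 2]
mod    → [2, 2, 1]
swap   → [2, 1, 2]
dup    → [2, 1, 2, 2]
rot    → [2, 2, 2, 1]
swap   → [2, 2, 1, 2]
swap   → [2, 2, 2, 1]
over   → [2, 2, 2, 1, 2]
negate → [2, 2, 2, 1, -2]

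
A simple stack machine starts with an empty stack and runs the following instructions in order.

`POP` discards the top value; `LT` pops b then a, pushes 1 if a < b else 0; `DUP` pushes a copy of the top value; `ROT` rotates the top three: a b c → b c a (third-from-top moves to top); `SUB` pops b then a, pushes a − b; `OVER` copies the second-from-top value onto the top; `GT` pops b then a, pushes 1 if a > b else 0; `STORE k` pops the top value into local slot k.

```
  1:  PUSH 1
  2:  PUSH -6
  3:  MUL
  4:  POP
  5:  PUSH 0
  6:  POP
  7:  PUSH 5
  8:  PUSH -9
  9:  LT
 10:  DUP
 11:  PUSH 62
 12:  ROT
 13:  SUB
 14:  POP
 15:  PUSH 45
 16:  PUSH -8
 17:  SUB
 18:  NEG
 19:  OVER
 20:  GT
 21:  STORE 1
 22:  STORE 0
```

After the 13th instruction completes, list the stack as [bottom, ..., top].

PUSH 1   1
PUSH -6  1 -6
MUL      -6
POP      (empty)
PUSH 0   0
POP      (empty)
PUSH 5   5
PUSH -9  5 -9
LT       0
DUP      0 0
PUSH 62  0 0 62
ROT      0 62 0
SUB      0 62

[0, 62]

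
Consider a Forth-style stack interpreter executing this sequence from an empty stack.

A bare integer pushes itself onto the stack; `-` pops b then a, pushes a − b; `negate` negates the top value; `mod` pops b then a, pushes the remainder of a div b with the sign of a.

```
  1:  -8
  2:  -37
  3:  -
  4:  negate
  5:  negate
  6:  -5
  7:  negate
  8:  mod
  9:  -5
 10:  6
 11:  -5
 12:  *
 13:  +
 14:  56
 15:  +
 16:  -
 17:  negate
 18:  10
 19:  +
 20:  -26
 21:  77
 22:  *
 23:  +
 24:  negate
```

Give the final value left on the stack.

-8     -> -8
-37    -> -8 -37
-      -> 29
negate -> -29
negate -> 29
-5     -> 29 -5
negate -> 29 5
mod    -> 4
-5     -> 4 -5
6      -> 4 -5 6
-5     -> 4 -5 6 -5
*      -> 4 -5 -30
+      -> 4 -35
56     -> 4 -35 56
+      -> 4 21
-      -> -17
negate -> 17
10     -> 17 10
+      -> 27
-26    -> 27 -26
77     -> 27 -26 77
*      -> 27 -2002
+      -> -1975
negate -> 1975

1975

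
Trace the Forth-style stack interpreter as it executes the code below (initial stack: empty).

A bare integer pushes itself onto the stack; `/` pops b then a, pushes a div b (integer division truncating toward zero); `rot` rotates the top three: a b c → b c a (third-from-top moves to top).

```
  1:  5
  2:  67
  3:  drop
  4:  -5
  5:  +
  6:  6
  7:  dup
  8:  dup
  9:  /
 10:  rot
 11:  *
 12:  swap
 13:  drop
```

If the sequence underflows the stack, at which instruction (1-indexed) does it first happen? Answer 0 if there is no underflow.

0

5     5
67    5 67
drop  5
-5    5 -5
+     0
6     0 6
dup   0 6 6
dup   0 6 6 6
/     0 6 1
rot   6 1 0
*     6 0
swap  0 6
drop  0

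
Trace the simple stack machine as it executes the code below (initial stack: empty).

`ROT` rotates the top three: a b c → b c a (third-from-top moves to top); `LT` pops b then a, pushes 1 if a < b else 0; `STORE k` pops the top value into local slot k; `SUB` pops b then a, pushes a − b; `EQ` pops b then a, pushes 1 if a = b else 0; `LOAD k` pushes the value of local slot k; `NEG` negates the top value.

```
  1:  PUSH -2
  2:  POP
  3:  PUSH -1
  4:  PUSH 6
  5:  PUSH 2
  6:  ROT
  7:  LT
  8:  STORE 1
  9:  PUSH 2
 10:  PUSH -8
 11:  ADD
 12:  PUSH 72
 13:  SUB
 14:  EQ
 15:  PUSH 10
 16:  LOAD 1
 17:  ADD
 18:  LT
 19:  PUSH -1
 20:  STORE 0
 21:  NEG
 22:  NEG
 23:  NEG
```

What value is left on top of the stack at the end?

PUSH -2 -> -2
POP     -> (empty)
PUSH -1 -> -1
PUSH 6  -> -1 6
PUSH 2  -> -1 6 2
ROT     -> 6 2 -1
LT      -> 6 0
STORE 1 -> 6
PUSH 2  -> 6 2
PUSH -8 -> 6 2 -8
ADD     -> 6 -6
PUSH 72 -> 6 -6 72
SUB     -> 6 -78
EQ      -> 0
PUSH 10 -> 0 10
LOAD 1  -> 0 10 0
ADD     -> 0 10
LT      -> 1
PUSH -1 -> 1 -1
STORE 0 -> 1
NEG     -> -1
NEG     -> 1
NEG     -> -1

-1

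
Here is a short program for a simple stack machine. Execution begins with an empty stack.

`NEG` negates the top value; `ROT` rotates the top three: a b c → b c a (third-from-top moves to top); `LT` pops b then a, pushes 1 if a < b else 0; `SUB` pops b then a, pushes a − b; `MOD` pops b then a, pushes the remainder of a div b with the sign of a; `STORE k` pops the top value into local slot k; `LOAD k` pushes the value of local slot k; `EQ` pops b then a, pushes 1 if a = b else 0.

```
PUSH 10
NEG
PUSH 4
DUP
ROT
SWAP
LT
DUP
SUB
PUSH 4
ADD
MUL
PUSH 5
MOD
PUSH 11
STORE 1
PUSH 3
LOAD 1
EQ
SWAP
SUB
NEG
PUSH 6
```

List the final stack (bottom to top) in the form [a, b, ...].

PUSH 10  10
NEG      -10
PUSH 4   -10 4
DUP      -10 4 4
ROT      4 4 -10
SWAP     4 -10 4
LT       4 1
DUP      4 1 1
SUB      4 0
PUSH 4   4 0 4
ADD      4 4
MUL      16
PUSH 5   16 5
MOD      1
PUSH 11  1 11
STORE 1  1
PUSH 3   1 3
LOAD 1   1 3 11
EQ       1 0
SWAP     0 1
SUB      -1
NEG      1
PUSH 6   1 6

[1, 6]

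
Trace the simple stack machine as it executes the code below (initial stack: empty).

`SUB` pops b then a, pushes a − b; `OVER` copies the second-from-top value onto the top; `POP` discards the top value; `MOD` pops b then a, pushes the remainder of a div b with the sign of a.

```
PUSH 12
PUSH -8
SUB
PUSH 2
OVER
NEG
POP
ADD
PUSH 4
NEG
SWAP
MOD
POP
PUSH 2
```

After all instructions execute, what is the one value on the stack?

PUSH 12  [12]
PUSH -8  [12, -8]
SUB      [20]
PUSH 2   [20, 2]
OVER     [20, 2, 20]
NEG      [20, 2, -20]
POP      [20, 2]
ADD      [22]
PUSH 4   [22, 4]
NEG      [22, -4]
SWAP     [-4, 22]
MOD      [-4]
POP      []
PUSH 2   [2]

2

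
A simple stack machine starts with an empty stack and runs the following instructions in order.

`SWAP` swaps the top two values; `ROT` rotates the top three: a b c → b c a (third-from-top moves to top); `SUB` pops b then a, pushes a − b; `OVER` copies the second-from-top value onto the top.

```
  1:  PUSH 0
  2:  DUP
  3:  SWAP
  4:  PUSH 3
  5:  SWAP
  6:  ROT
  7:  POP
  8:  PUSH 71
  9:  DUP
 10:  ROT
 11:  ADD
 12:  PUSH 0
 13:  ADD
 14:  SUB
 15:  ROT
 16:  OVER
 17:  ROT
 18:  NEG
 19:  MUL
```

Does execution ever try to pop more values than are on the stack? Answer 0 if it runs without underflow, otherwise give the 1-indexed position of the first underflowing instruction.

15

PUSH 0   0
DUP      0 0
SWAP     0 0
PUSH 3   0 0 3
SWAP     0 3 0
ROT      3 0 0
POP      3 0
PUSH 71  3 0 71
DUP      3 0 71 71
ROT      3 71 71 0
ADD      3 71 71
PUSH 0   3 71 71 0
ADD      3 71 71
SUB      3 0
ROT  — needs 3 operands, stack has 2 → underflow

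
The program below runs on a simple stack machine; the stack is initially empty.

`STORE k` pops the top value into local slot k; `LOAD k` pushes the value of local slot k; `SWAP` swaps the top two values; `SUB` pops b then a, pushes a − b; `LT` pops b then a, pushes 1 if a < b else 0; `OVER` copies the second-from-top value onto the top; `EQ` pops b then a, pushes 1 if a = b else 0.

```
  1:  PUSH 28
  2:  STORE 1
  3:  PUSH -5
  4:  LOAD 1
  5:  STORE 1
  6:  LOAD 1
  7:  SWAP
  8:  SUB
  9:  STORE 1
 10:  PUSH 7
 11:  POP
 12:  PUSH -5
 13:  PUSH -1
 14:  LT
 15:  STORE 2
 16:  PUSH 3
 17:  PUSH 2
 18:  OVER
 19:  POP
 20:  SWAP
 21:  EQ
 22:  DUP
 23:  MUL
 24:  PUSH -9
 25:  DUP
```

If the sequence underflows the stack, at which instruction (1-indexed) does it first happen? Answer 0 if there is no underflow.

PUSH 28 → [28]
STORE 1 → []
PUSH -5 → [-5]
LOAD 1  → [-5, 28]
STORE 1 → [-5]
LOAD 1  → [-5, 28]
SWAP    → [28, -5]
SUB     → [33]
STORE 1 → []
PUSH 7  → [7]
POP     → []
PUSH -5 → [-5]
PUSH -1 → [-5, -1]
LT      → [1]
STORE 2 → []
PUSH 3  → [3]
PUSH 2  → [3, 2]
OVER    → [3, 2, 3]
POP     → [3, 2]
SWAP    → [2, 3]
EQ      → [0]
DUP     → [0, 0]
MUL     → [0]
PUSH -9 → [0, -9]
DUP     → [0, -9, -9]

0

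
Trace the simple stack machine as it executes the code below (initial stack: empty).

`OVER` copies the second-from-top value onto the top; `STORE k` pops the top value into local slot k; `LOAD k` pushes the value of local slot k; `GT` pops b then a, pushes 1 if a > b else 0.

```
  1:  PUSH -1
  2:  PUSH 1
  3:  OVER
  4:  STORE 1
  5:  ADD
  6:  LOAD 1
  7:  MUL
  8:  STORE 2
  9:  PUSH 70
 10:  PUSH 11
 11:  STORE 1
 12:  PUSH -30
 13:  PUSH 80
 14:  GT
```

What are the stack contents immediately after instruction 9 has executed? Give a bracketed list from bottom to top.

PUSH -1 : [-1]
PUSH 1  : [-1, 1]
OVER    : [-1, 1, -1]
STORE 1 : [-1, 1]
ADD     : [0]
LOAD 1  : [0, -1]
MUL     : [0]
STORE 2 : []
PUSH 70 : [70]

[70]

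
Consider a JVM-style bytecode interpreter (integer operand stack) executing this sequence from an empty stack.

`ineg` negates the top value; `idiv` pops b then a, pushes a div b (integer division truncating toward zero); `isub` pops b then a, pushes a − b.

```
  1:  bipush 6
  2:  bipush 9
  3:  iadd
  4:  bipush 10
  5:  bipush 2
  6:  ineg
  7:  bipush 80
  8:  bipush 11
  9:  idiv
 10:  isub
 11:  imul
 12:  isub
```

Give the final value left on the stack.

105

bipush 6  : [6]
bipush 9  : [6, 9]
iadd      : [15]
bipush 10 : [15, 10]
bipush 2  : [15, 10, 2]
ineg      : [15, 10, -2]
bipush 80 : [15, 10, -2, 80]
bipush 11 : [15, 10, -2, 80, 11]
idiv      : [15, 10, -2, 7]
isub      : [15, 10, -9]
imul      : [15, -90]
isub      : [105]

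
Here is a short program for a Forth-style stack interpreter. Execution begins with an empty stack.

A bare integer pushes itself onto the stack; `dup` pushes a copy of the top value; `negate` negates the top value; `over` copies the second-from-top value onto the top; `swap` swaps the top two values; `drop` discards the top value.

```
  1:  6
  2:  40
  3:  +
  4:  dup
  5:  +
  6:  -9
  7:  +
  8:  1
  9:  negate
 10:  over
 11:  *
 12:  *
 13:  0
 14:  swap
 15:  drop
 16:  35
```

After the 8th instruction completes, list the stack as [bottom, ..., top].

[83, 1]

6    [6]
40   [6, 40]
+    [46]
dup  [46, 46]
+    [92]
-9   [92, -9]
+    [83]
1    [83, 1]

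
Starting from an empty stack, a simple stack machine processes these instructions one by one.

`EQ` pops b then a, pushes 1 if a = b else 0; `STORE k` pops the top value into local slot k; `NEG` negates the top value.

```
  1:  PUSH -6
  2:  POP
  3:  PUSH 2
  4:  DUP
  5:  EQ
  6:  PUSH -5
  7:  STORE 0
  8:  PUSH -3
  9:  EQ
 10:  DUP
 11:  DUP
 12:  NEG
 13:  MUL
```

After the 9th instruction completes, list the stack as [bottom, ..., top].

PUSH -6 -> [-6]
POP     -> []
PUSH 2  -> [2]
DUP     -> [2, 2]
EQ      -> [1]
PUSH -5 -> [1, -5]
STORE 0 -> [1]
PUSH -3 -> [1, -3]
EQ      -> [0]

[0]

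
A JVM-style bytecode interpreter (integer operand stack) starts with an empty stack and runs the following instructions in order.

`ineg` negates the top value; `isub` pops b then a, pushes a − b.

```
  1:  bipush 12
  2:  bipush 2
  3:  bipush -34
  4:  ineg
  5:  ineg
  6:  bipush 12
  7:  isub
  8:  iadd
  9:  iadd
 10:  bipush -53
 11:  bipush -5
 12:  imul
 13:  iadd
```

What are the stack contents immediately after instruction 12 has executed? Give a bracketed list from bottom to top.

[-32, 265]

bipush 12  → [12]
bipush 2   → [12, 2]
bipush -34 → [12, 2, -34]
ineg       → [12, 2, 34]
ineg       → [12, 2, -34]
bipush 12  → [12, 2, -34, 12]
isub       → [12, 2, -46]
iadd       → [12, -44]
iadd       → [-32]
bipush -53 → [-32, -53]
bipush -5  → [-32, -53, -5]
imul       → [-32, 265]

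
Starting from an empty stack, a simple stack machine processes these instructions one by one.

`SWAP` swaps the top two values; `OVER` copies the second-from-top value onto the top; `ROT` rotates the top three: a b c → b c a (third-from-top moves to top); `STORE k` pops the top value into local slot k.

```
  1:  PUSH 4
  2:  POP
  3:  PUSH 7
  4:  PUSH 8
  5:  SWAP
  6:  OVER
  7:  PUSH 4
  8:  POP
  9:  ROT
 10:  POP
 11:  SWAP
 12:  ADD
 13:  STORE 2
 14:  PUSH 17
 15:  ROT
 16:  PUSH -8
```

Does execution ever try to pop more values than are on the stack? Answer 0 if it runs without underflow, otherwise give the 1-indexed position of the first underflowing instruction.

15

PUSH 4  : 4
POP     : (empty)
PUSH 7  : 7
PUSH 8  : 7 8
SWAP    : 8 7
OVER    : 8 7 8
PUSH 4  : 8 7 8 4
POP     : 8 7 8
ROT     : 7 8 8
POP     : 7 8
SWAP    : 8 7
ADD     : 15
STORE 2 : (empty)
PUSH 17 : 17
ROT  — needs 3 operands, stack has 1 → underflow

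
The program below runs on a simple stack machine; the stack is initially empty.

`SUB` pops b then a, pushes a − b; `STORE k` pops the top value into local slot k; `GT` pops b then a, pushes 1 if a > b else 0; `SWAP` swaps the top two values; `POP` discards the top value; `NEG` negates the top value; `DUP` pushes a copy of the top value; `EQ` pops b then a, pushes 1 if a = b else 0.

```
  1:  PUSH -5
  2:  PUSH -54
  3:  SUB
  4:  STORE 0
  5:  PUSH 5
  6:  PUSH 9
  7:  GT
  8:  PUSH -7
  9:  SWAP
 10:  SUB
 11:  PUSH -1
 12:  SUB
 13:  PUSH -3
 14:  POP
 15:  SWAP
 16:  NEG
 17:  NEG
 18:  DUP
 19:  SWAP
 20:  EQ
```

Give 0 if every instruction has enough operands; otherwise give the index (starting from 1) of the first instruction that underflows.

15

PUSH -5  → [-5]
PUSH -54 → [-5, -54]
SUB      → [49]
STORE 0  → []
PUSH 5   → [5]
PUSH 9   → [5, 9]
GT       → [0]
PUSH -7  → [0, -7]
SWAP     → [-7, 0]
SUB      → [-7]
PUSH -1  → [-7, -1]
SUB      → [-6]
PUSH -3  → [-6, -3]
POP      → [-6]
SWAP  — needs 2 operands, stack has 1 → underflow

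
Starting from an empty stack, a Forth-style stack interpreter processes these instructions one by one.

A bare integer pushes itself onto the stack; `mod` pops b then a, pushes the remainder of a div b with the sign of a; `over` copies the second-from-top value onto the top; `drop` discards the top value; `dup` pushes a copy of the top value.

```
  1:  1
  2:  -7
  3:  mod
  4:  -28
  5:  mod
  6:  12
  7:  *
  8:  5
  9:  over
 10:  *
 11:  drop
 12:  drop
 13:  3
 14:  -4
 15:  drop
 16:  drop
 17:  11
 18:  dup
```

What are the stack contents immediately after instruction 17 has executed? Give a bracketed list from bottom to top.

[11]

1     [1]
-7    [1, -7]
mod   [1]
-28   [1, -28]
mod   [1]
12    [1, 12]
*     [12]
5     [12, 5]
over  [12, 5, 12]
*     [12, 60]
drop  [12]
drop  []
3     [3]
-4    [3, -4]
drop  [3]
drop  []
11    [11]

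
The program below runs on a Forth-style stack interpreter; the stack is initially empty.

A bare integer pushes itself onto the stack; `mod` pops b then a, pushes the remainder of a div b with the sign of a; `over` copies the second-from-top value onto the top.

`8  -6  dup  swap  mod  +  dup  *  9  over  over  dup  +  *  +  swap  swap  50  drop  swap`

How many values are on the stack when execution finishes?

2

8     8
-6    8 -6
dup   8 -6 -6
swap  8 -6 -6
mod   8 0
+     8
dup   8 8
*     64
9     64 9
over  64 9 64
over  64 9 64 9
dup   64 9 64 9 9
+     64 9 64 18
*     64 9 1152
+     64 1161
swap  1161 64
swap  64 1161
50    64 1161 50
drop  64 1161
swap  1161 64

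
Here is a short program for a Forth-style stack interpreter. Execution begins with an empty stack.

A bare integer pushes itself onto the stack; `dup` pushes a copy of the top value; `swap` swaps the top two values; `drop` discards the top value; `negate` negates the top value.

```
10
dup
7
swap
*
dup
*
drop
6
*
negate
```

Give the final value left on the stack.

10      [10]
dup     [10, 10]
7       [10, 10, 7]
swap    [10, 7, 10]
*       [10, 70]
dup     [10, 70, 70]
*       [10, 4900]
drop    [10]
6       [10, 6]
*       [60]
negate  [-60]

-60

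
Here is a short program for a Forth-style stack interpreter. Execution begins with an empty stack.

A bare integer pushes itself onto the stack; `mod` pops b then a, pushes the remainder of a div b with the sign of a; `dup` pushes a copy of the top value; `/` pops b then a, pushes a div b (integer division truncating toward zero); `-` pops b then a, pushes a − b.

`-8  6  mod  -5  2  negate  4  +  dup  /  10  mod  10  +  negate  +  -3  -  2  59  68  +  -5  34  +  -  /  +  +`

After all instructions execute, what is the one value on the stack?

-8     → -8
6      → -8 6
mod    → -2
-5     → -2 -5
2      → -2 -5 2
negate → -2 -5 -2
4      → -2 -5 -2 4
+      → -2 -5 2
dup    → -2 -5 2 2
/      → -2 -5 1
10     → -2 -5 1 10
mod    → -2 -5 1
10     → -2 -5 1 10
+      → -2 -5 11
negate → -2 -5 -11
+      → -2 -16
-3     → -2 -16 -3
-      → -2 -13
2      → -2 -13 2
59     → -2 -13 2 59
68     → -2 -13 2 59 68
+      → -2 -13 2 127
-5     → -2 -13 2 127 -5
34     → -2 -13 2 127 -5 34
+      → -2 -13 2 127 29
-      → -2 -13 2 98
/      → -2 -13 0
+      → -2 -13
+      → -15

-15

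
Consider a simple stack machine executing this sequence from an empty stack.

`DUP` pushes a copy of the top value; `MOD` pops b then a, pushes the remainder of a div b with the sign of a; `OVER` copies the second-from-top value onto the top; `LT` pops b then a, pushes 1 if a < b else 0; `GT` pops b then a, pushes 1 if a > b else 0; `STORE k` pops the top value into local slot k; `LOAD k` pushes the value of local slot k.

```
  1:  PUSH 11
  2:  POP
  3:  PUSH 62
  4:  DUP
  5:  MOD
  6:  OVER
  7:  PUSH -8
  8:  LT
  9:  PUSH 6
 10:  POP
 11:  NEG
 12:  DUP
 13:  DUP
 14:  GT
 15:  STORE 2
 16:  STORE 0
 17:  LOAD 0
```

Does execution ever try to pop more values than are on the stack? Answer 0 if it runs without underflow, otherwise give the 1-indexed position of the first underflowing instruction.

PUSH 11 -> [11]
POP     -> []
PUSH 62 -> [62]
DUP     -> [62, 62]
MOD     -> [0]
OVER  — needs 2 operands, stack has 1 → underflow

6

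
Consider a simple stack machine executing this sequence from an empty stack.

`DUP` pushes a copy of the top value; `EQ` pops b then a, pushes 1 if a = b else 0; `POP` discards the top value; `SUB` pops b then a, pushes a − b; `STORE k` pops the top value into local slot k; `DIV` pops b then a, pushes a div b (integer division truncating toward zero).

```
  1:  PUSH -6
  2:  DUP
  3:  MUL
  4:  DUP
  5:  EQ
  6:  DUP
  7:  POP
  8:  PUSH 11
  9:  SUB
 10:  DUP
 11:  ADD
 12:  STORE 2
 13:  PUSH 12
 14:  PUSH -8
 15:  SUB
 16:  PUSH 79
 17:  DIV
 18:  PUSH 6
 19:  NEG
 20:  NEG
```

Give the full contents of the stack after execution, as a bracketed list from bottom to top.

[0, 6]

PUSH -6 -> -6
DUP     -> -6 -6
MUL     -> 36
DUP     -> 36 36
EQ      -> 1
DUP     -> 1 1
POP     -> 1
PUSH 11 -> 1 11
SUB     -> -10
DUP     -> -10 -10
ADD     -> -20
STORE 2 -> (empty)
PUSH 12 -> 12
PUSH -8 -> 12 -8
SUB     -> 20
PUSH 79 -> 20 79
DIV     -> 0
PUSH 6  -> 0 6
NEG     -> 0 -6
NEG     -> 0 6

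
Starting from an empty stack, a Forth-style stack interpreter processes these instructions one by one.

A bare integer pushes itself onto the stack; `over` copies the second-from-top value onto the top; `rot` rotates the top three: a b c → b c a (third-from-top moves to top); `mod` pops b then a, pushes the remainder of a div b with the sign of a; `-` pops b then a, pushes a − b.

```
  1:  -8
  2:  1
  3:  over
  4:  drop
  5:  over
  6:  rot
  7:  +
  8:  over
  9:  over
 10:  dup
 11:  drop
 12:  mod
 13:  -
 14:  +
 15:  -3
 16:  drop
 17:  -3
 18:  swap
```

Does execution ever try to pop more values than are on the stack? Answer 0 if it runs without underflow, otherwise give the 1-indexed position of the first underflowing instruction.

-8   → -8
1    → -8 1
over → -8 1 -8
drop → -8 1
over → -8 1 -8
rot  → 1 -8 -8
+    → 1 -16
over → 1 -16 1
over → 1 -16 1 -16
dup  → 1 -16 1 -16 -16
drop → 1 -16 1 -16
mod  → 1 -16 1
-    → 1 -17
+    → -16
-3   → -16 -3
drop → -16
-3   → -16 -3
swap → -3 -16

0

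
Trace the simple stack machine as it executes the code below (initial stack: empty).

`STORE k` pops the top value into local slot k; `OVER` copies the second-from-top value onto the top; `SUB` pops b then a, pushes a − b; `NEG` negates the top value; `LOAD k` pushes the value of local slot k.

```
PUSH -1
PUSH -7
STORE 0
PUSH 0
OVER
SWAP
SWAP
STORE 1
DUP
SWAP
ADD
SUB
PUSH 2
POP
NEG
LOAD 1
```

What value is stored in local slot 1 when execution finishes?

-1

PUSH -1 -> [-1]
PUSH -7 -> [-1, -7]
STORE 0 -> [-1]
PUSH 0  -> [-1, 0]
OVER    -> [-1, 0, -1]
SWAP    -> [-1, -1, 0]
SWAP    -> [-1, 0, -1]
STORE 1 -> [-1, 0]
DUP     -> [-1, 0, 0]
SWAP    -> [-1, 0, 0]
ADD     -> [-1, 0]
SUB     -> [-1]
PUSH 2  -> [-1, 2]
POP     -> [-1]
NEG     -> [1]
LOAD 1  -> [1, -1]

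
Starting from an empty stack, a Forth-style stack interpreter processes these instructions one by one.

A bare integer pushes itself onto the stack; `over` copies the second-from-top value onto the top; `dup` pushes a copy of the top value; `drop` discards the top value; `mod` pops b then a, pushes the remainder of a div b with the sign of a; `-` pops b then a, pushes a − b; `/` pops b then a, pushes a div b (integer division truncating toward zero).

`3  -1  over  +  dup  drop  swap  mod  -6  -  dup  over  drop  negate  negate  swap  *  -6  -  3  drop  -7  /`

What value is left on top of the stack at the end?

-10

3      -> [3]
-1     -> [3, -1]
over   -> [3, -1, 3]
+      -> [3, 2]
dup    -> [3, 2, 2]
drop   -> [3, 2]
swap   -> [2, 3]
mod    -> [2]
-6     -> [2, -6]
-      -> [8]
dup    -> [8, 8]
over   -> [8, 8, 8]
drop   -> [8, 8]
negate -> [8, -8]
negate -> [8, 8]
swap   -> [8, 8]
*      -> [64]
-6     -> [64, -6]
-      -> [70]
3      -> [70, 3]
drop   -> [70]
-7     -> [70, -7]
/      -> [-10]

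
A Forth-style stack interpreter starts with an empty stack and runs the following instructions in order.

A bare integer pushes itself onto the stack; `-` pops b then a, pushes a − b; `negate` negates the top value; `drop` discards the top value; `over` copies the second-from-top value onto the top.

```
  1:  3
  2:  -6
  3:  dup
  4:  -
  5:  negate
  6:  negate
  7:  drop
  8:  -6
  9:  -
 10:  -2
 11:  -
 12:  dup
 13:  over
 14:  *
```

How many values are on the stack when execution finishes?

2

3      → [3]
-6     → [3, -6]
dup    → [3, -6, -6]
-      → [3, 0]
negate → [3, 0]
negate → [3, 0]
drop   → [3]
-6     → [3, -6]
-      → [9]
-2     → [9, -2]
-      → [11]
dup    → [11, 11]
over   → [11, 11, 11]
*      → [11, 121]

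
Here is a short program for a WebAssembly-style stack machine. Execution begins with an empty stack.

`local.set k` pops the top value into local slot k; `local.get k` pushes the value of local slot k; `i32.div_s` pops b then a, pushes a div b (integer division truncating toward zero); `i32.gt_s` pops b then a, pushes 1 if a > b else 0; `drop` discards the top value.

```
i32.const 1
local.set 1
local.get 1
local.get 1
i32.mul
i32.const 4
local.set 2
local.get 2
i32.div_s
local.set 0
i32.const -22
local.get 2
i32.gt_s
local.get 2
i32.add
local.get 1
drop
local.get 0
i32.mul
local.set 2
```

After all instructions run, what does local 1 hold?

1

i32.const 1   : [1]
local.set 1   : []
local.get 1   : [1]
local.get 1   : [1, 1]
i32.mul       : [1]
i32.const 4   : [1, 4]
local.set 2   : [1]
local.get 2   : [1, 4]
i32.div_s     : [0]
local.set 0   : []
i32.const -22 : [-22]
local.get 2   : [-22, 4]
i32.gt_s      : [0]
local.get 2   : [0, 4]
i32.add       : [4]
local.get 1   : [4, 1]
drop          : [4]
local.get 0   : [4, 0]
i32.mul       : [0]
local.set 2   : []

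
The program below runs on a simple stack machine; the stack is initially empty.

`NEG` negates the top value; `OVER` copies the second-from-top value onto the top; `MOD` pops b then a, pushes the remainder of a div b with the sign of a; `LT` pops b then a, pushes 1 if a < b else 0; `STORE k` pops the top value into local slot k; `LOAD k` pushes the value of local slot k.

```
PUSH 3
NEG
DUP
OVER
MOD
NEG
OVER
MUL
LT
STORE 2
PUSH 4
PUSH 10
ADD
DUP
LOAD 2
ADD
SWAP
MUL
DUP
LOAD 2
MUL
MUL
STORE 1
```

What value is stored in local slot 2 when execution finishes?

PUSH 3  : [3]
NEG     : [-3]
DUP     : [-3, -3]
OVER    : [-3, -3, -3]
MOD     : [-3, 0]
NEG     : [-3, 0]
OVER    : [-3, 0, -3]
MUL     : [-3, 0]
LT      : [1]
STORE 2 : []
PUSH 4  : [4]
PUSH 10 : [4, 10]
ADD     : [14]
DUP     : [14, 14]
LOAD 2  : [14, 14, 1]
ADD     : [14, 15]
SWAP    : [15, 14]
MUL     : [210]
DUP     : [210, 210]
LOAD 2  : [210, 210, 1]
MUL     : [210, 210]
MUL     : [44100]
STORE 1 : []

1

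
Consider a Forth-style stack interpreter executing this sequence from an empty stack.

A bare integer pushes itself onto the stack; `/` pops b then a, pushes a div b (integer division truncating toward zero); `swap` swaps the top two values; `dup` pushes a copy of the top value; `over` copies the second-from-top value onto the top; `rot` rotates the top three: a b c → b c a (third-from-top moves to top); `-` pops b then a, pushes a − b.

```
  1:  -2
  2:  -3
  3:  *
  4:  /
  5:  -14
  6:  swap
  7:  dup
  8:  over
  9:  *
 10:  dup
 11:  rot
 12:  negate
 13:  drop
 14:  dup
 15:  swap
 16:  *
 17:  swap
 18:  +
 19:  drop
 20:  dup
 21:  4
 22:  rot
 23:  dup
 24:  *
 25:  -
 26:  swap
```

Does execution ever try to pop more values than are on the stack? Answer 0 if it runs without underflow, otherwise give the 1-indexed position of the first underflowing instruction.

4

-2 → -2
-3 → -2 -3
*  → 6
/  — needs 2 operands, stack has 1 → underflow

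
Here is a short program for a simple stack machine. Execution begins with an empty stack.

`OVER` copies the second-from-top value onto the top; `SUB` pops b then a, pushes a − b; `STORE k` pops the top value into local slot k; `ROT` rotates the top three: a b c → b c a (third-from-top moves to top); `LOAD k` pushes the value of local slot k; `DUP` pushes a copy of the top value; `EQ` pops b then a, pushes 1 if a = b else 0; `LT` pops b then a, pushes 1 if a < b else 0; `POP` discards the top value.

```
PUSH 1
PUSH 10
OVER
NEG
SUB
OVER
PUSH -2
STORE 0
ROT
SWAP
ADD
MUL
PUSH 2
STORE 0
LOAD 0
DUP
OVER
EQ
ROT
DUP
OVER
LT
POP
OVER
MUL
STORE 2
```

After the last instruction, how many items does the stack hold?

PUSH 1  : 1
PUSH 10 : 1 10
OVER    : 1 10 1
NEG     : 1 10 -1
SUB     : 1 11
OVER    : 1 11 1
PUSH -2 : 1 11 1 -2
STORE 0 : 1 11 1
ROT     : 11 1 1
SWAP    : 11 1 1
ADD     : 11 2
MUL     : 22
PUSH 2  : 22 2
STORE 0 : 22
LOAD 0  : 22 2
DUP     : 22 2 2
OVER    : 22 2 2 2
EQ      : 22 2 1
ROT     : 2 1 22
DUP     : 2 1 22 22
OVER    : 2 1 22 22 22
LT      : 2 1 22 0
POP     : 2 1 22
OVER    : 2 1 22 1
MUL     : 2 1 22
STORE 2 : 2 1

2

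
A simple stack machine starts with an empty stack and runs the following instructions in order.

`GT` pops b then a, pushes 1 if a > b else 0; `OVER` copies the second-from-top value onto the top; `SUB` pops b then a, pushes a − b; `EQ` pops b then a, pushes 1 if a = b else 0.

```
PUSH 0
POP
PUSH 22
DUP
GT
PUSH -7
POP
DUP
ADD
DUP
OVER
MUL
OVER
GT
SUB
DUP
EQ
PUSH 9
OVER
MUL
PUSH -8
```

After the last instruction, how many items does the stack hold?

PUSH 0   0
POP      (empty)
PUSH 22  22
DUP      22 22
GT       0
PUSH -7  0 -7
POP      0
DUP      0 0
ADD      0
DUP      0 0
OVER     0 0 0
MUL      0 0
OVER     0 0 0
GT       0 0
SUB      0
DUP      0 0
EQ       1
PUSH 9   1 9
OVER     1 9 1
MUL      1 9
PUSH -8  1 9 -8

3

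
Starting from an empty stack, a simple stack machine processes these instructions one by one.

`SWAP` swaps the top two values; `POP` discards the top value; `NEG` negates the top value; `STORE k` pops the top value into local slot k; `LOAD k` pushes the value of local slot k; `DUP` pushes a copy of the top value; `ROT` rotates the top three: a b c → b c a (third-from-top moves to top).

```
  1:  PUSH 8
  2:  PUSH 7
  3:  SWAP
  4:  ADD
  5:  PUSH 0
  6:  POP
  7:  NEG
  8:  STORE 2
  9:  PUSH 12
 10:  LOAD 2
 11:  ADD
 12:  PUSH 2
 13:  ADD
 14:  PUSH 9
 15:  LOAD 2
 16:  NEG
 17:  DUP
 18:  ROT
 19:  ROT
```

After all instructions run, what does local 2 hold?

PUSH 8  -> 8
PUSH 7  -> 8 7
SWAP    -> 7 8
ADD     -> 15
PUSH 0  -> 15 0
POP     -> 15
NEG     -> -15
STORE 2 -> (empty)
PUSH 12 -> 12
LOAD 2  -> 12 -15
ADD     -> -3
PUSH 2  -> -3 2
ADD     -> -1
PUSH 9  -> -1 9
LOAD 2  -> -1 9 -15
NEG     -> -1 9 15
DUP     -> -1 9 15 15
ROT     -> -1 15 15 9
ROT     -> -1 15 9 15

-15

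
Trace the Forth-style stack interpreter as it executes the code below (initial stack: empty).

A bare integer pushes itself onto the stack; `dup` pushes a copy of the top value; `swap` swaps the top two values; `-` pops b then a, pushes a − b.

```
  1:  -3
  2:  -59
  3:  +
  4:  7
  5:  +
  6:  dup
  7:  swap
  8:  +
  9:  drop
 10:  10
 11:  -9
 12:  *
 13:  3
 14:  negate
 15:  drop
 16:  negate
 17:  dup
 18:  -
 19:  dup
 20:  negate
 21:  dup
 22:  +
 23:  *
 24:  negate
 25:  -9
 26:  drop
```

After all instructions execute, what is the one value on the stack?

0

-3     : [-3]
-59    : [-3, -59]
+      : [-62]
7      : [-62, 7]
+      : [-55]
dup    : [-55, -55]
swap   : [-55, -55]
+      : [-110]
drop   : []
10     : [10]
-9     : [10, -9]
*      : [-90]
3      : [-90, 3]
negate : [-90, -3]
drop   : [-90]
negate : [90]
dup    : [90, 90]
-      : [0]
dup    : [0, 0]
negate : [0, 0]
dup    : [0, 0, 0]
+      : [0, 0]
*      : [0]
negate : [0]
-9     : [0, -9]
drop   : [0]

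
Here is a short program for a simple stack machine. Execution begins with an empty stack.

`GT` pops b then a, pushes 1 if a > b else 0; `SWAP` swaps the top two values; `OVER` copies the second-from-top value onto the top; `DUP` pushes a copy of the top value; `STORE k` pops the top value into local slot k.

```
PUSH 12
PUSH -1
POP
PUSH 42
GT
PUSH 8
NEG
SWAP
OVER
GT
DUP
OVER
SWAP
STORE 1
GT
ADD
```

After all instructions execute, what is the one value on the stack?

PUSH 12 : 12
PUSH -1 : 12 -1
POP     : 12
PUSH 42 : 12 42
GT      : 0
PUSH 8  : 0 8
NEG     : 0 -8
SWAP    : -8 0
OVER    : -8 0 -8
GT      : -8 1
DUP     : -8 1 1
OVER    : -8 1 1 1
SWAP    : -8 1 1 1
STORE 1 : -8 1 1
GT      : -8 0
ADD     : -8

-8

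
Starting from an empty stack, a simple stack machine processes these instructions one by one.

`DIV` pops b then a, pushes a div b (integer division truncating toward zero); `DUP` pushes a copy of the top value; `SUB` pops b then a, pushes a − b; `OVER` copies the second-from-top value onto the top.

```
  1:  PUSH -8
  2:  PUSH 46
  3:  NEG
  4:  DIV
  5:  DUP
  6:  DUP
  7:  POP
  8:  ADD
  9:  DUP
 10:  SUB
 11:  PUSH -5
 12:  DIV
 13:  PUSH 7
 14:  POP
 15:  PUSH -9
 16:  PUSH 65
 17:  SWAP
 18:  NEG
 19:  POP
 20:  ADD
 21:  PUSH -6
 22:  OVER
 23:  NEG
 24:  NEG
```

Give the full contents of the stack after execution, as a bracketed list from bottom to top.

[65, -6, 65]

PUSH -8 : -8
PUSH 46 : -8 46
NEG     : -8 -46
DIV     : 0
DUP     : 0 0
DUP     : 0 0 0
POP     : 0 0
ADD     : 0
DUP     : 0 0
SUB     : 0
PUSH -5 : 0 -5
DIV     : 0
PUSH 7  : 0 7
POP     : 0
PUSH -9 : 0 -9
PUSH 65 : 0 -9 65
SWAP    : 0 65 -9
NEG     : 0 65 9
POP     : 0 65
ADD     : 65
PUSH -6 : 65 -6
OVER    : 65 -6 65
NEG     : 65 -6 -65
NEG     : 65 -6 65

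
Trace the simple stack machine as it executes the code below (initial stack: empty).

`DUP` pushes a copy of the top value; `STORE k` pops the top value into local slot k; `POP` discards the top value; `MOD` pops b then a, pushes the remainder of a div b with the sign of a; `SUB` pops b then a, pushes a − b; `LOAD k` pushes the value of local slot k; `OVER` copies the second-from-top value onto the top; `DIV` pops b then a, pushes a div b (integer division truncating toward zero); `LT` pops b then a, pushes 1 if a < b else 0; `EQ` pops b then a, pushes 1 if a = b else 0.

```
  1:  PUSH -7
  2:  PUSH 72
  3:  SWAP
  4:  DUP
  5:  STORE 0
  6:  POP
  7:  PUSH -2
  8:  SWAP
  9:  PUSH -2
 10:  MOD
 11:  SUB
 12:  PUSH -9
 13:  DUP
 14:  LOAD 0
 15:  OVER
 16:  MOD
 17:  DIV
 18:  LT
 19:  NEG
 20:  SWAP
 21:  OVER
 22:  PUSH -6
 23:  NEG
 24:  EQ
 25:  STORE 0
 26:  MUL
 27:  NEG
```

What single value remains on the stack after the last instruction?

PUSH -7 -> -7
PUSH 72 -> -7 72
SWAP    -> 72 -7
DUP     -> 72 -7 -7
STORE 0 -> 72 -7
POP     -> 72
PUSH -2 -> 72 -2
SWAP    -> -2 72
PUSH -2 -> -2 72 -2
MOD     -> -2 0
SUB     -> -2
PUSH -9 -> -2 -9
DUP     -> -2 -9 -9
LOAD 0  -> -2 -9 -9 -7
OVER    -> -2 -9 -9 -7 -9
MOD     -> -2 -9 -9 -7
DIV     -> -2 -9 1
LT      -> -2 1
NEG     -> -2 -1
SWAP    -> -1 -2
OVER    -> -1 -2 -1
PUSH -6 -> -1 -2 -1 -6
NEG     -> -1 -2 -1 6
EQ      -> -1 -2 0
STORE 0 -> -1 -2
MUL     -> 2
NEG     -> -2

-2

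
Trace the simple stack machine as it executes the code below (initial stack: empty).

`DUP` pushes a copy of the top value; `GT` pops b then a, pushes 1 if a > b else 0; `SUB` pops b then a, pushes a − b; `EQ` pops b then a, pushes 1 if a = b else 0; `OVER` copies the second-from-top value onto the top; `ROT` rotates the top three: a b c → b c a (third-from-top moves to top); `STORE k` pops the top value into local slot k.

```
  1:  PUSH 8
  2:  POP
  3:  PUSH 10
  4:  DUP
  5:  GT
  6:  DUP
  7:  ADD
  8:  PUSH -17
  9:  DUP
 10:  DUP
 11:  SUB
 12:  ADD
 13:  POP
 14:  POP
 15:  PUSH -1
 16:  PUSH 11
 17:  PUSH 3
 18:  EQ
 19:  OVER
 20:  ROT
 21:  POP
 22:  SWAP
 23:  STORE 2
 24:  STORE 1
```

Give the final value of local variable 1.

PUSH 8   : [8]
POP      : []
PUSH 10  : [10]
DUP      : [10, 10]
GT       : [0]
DUP      : [0, 0]
ADD      : [0]
PUSH -17 : [0, -17]
DUP      : [0, -17, -17]
DUP      : [0, -17, -17, -17]
SUB      : [0, -17, 0]
ADD      : [0, -17]
POP      : [0]
POP      : []
PUSH -1  : [-1]
PUSH 11  : [-1, 11]
PUSH 3   : [-1, 11, 3]
EQ       : [-1, 0]
OVER     : [-1, 0, -1]
ROT      : [0, -1, -1]
POP      : [0, -1]
SWAP     : [-1, 0]
STORE 2  : [-1]
STORE 1  : []

-1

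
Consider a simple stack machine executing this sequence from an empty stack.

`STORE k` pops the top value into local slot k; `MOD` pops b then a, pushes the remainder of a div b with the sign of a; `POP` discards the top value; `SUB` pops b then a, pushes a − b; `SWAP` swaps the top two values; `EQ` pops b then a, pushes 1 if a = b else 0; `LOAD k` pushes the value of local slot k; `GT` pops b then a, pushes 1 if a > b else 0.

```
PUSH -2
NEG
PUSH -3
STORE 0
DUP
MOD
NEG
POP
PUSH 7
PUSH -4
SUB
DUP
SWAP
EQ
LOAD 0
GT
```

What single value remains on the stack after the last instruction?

1

PUSH -2  -2
NEG      2
PUSH -3  2 -3
STORE 0  2
DUP      2 2
MOD      0
NEG      0
POP      (empty)
PUSH 7   7
PUSH -4  7 -4
SUB      11
DUP      11 11
SWAP     11 11
EQ       1
LOAD 0   1 -3
GT       1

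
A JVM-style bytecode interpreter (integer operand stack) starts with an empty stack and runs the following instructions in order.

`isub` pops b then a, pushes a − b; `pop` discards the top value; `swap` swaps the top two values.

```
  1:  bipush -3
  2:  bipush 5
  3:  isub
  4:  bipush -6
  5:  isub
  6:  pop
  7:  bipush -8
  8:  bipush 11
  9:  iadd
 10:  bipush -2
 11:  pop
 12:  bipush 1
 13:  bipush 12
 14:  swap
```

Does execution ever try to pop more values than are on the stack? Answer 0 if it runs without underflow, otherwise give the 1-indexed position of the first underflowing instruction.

0

bipush -3  -3
bipush 5   -3 5
isub       -8
bipush -6  -8 -6
isub       -2
pop        (empty)
bipush -8  -8
bipush 11  -8 11
iadd       3
bipush -2  3 -2
pop        3
bipush 1   3 1
bipush 12  3 1 12
swap       3 12 1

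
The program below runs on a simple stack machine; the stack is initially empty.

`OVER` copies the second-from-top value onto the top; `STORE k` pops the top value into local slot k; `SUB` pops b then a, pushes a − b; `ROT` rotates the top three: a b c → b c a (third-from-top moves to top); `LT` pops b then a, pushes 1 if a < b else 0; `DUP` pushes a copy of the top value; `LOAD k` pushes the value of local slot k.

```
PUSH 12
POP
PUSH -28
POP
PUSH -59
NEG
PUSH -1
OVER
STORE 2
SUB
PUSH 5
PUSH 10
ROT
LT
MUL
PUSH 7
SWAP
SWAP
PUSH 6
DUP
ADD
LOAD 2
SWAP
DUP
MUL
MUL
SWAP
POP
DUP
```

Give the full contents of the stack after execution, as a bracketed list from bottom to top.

PUSH 12   [12]
POP       []
PUSH -28  [-28]
POP       []
PUSH -59  [-59]
NEG       [59]
PUSH -1   [59, -1]
OVER      [59, -1, 59]
STORE 2   [59, -1]
SUB       [60]
PUSH 5    [60, 5]
PUSH 10   [60, 5, 10]
ROT       [5, 10, 60]
LT        [5, 1]
MUL       [5]
PUSH 7    [5, 7]
SWAP      [7, 5]
SWAP      [5, 7]
PUSH 6    [5, 7, 6]
DUP       [5, 7, 6, 6]
ADD       [5, 7, 12]
LOAD 2    [5, 7, 12, 59]
SWAP      [5, 7, 59, 12]
DUP       [5, 7, 59, 12, 12]
MUL       [5, 7, 59, 144]
MUL       [5, 7, 8496]
SWAP      [5, 8496, 7]
POP       [5, 8496]
DUP       [5, 8496, 8496]

[5, 8496, 8496]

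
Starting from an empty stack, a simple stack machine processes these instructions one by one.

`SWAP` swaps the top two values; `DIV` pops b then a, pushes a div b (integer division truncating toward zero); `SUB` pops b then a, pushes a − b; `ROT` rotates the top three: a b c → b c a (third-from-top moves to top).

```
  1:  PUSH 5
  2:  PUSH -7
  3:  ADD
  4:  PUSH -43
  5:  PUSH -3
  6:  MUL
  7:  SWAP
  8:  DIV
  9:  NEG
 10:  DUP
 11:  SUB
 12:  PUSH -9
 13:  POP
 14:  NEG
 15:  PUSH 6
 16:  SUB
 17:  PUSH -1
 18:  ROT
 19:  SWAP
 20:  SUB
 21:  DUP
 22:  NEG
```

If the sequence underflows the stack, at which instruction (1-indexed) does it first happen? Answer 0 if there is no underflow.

PUSH 5   → [5]
PUSH -7  → [5, -7]
ADD      → [-2]
PUSH -43 → [-2, -43]
PUSH -3  → [-2, -43, -3]
MUL      → [-2, 129]
SWAP     → [129, -2]
DIV      → [-64]
NEG      → [64]
DUP      → [64, 64]
SUB      → [0]
PUSH -9  → [0, -9]
POP      → [0]
NEG      → [0]
PUSH 6   → [0, 6]
SUB      → [-6]
PUSH -1  → [-6, -1]
ROT  — needs 3 operands, stack has 2 → underflow

18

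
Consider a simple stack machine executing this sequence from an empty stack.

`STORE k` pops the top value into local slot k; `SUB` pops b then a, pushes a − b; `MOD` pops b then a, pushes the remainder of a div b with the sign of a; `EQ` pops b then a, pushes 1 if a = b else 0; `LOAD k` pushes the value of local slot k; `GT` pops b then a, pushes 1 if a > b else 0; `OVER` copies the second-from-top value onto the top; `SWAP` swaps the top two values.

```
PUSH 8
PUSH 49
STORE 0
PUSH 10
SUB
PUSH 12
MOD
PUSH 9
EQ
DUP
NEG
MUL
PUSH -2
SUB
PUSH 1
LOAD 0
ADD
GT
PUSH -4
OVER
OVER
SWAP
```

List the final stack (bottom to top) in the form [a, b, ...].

PUSH 8  : 8
PUSH 49 : 8 49
STORE 0 : 8
PUSH 10 : 8 10
SUB     : -2
PUSH 12 : -2 12
MOD     : -2
PUSH 9  : -2 9
EQ      : 0
DUP     : 0 0
NEG     : 0 0
MUL     : 0
PUSH -2 : 0 -2
SUB     : 2
PUSH 1  : 2 1
LOAD 0  : 2 1 49
ADD     : 2 50
GT      : 0
PUSH -4 : 0 -4
OVER    : 0 -4 0
OVER    : 0 -4 0 -4
SWAP    : 0 -4 -4 0

[0, -4, -4, 0]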